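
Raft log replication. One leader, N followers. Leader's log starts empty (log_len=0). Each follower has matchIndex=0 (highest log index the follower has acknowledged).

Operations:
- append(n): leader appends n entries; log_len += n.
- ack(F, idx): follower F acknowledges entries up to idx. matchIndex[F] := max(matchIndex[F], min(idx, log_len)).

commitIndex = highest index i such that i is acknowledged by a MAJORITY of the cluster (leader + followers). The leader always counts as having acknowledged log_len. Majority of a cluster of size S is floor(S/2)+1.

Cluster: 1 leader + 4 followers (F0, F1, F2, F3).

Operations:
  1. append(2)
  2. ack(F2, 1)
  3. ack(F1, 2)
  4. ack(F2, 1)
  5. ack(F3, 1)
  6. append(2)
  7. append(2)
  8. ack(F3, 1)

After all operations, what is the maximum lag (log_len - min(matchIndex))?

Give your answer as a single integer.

Op 1: append 2 -> log_len=2
Op 2: F2 acks idx 1 -> match: F0=0 F1=0 F2=1 F3=0; commitIndex=0
Op 3: F1 acks idx 2 -> match: F0=0 F1=2 F2=1 F3=0; commitIndex=1
Op 4: F2 acks idx 1 -> match: F0=0 F1=2 F2=1 F3=0; commitIndex=1
Op 5: F3 acks idx 1 -> match: F0=0 F1=2 F2=1 F3=1; commitIndex=1
Op 6: append 2 -> log_len=4
Op 7: append 2 -> log_len=6
Op 8: F3 acks idx 1 -> match: F0=0 F1=2 F2=1 F3=1; commitIndex=1

Answer: 6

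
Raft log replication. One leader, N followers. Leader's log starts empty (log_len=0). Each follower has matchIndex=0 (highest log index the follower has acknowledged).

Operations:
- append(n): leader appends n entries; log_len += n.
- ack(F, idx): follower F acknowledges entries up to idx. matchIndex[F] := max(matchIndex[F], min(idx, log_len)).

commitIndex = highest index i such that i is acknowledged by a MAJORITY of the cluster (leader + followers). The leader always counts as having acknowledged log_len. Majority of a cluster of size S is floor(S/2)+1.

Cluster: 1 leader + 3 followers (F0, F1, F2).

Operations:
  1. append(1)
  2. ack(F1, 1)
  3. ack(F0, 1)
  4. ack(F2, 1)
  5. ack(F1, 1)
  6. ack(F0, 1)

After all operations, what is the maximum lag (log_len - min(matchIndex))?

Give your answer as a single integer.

Op 1: append 1 -> log_len=1
Op 2: F1 acks idx 1 -> match: F0=0 F1=1 F2=0; commitIndex=0
Op 3: F0 acks idx 1 -> match: F0=1 F1=1 F2=0; commitIndex=1
Op 4: F2 acks idx 1 -> match: F0=1 F1=1 F2=1; commitIndex=1
Op 5: F1 acks idx 1 -> match: F0=1 F1=1 F2=1; commitIndex=1
Op 6: F0 acks idx 1 -> match: F0=1 F1=1 F2=1; commitIndex=1

Answer: 0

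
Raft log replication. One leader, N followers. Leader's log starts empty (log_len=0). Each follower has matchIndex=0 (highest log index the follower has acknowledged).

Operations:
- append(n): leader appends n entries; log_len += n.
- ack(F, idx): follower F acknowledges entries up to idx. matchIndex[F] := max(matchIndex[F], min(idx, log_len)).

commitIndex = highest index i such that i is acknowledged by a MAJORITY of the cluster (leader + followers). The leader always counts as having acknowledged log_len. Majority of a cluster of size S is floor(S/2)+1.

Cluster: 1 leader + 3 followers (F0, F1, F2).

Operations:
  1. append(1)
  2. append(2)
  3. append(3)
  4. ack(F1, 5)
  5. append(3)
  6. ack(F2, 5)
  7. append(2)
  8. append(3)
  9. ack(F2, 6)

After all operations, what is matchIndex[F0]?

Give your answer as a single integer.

Answer: 0

Derivation:
Op 1: append 1 -> log_len=1
Op 2: append 2 -> log_len=3
Op 3: append 3 -> log_len=6
Op 4: F1 acks idx 5 -> match: F0=0 F1=5 F2=0; commitIndex=0
Op 5: append 3 -> log_len=9
Op 6: F2 acks idx 5 -> match: F0=0 F1=5 F2=5; commitIndex=5
Op 7: append 2 -> log_len=11
Op 8: append 3 -> log_len=14
Op 9: F2 acks idx 6 -> match: F0=0 F1=5 F2=6; commitIndex=5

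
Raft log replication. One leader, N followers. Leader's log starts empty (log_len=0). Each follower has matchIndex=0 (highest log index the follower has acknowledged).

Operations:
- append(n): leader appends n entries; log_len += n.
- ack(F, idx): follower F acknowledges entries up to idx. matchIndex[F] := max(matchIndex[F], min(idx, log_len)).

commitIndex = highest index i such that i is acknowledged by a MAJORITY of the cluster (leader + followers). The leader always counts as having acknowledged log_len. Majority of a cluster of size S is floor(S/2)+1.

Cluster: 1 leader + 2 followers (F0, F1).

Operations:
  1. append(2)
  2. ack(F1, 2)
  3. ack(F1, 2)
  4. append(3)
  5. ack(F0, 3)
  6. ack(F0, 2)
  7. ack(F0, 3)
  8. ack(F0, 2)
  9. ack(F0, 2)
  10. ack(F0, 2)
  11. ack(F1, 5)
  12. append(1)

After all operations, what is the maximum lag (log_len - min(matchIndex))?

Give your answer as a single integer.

Op 1: append 2 -> log_len=2
Op 2: F1 acks idx 2 -> match: F0=0 F1=2; commitIndex=2
Op 3: F1 acks idx 2 -> match: F0=0 F1=2; commitIndex=2
Op 4: append 3 -> log_len=5
Op 5: F0 acks idx 3 -> match: F0=3 F1=2; commitIndex=3
Op 6: F0 acks idx 2 -> match: F0=3 F1=2; commitIndex=3
Op 7: F0 acks idx 3 -> match: F0=3 F1=2; commitIndex=3
Op 8: F0 acks idx 2 -> match: F0=3 F1=2; commitIndex=3
Op 9: F0 acks idx 2 -> match: F0=3 F1=2; commitIndex=3
Op 10: F0 acks idx 2 -> match: F0=3 F1=2; commitIndex=3
Op 11: F1 acks idx 5 -> match: F0=3 F1=5; commitIndex=5
Op 12: append 1 -> log_len=6

Answer: 3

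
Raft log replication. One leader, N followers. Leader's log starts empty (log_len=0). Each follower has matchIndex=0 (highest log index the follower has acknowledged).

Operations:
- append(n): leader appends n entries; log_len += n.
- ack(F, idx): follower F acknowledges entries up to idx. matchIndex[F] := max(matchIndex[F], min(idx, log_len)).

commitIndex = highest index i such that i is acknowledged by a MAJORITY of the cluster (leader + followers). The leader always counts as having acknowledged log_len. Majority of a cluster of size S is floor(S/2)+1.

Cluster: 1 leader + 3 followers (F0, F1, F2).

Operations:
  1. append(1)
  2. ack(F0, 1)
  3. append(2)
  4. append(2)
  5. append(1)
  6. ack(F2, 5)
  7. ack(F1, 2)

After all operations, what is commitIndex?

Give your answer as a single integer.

Op 1: append 1 -> log_len=1
Op 2: F0 acks idx 1 -> match: F0=1 F1=0 F2=0; commitIndex=0
Op 3: append 2 -> log_len=3
Op 4: append 2 -> log_len=5
Op 5: append 1 -> log_len=6
Op 6: F2 acks idx 5 -> match: F0=1 F1=0 F2=5; commitIndex=1
Op 7: F1 acks idx 2 -> match: F0=1 F1=2 F2=5; commitIndex=2

Answer: 2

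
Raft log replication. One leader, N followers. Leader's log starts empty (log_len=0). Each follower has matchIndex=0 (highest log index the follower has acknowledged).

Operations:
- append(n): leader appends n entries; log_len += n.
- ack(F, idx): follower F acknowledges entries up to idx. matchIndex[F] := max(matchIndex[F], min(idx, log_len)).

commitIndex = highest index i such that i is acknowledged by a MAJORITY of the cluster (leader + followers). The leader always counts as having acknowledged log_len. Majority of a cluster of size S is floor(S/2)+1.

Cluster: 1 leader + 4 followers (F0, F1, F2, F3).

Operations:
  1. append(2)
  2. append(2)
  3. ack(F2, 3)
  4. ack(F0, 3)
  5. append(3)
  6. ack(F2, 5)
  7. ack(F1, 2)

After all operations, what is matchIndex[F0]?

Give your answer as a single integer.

Answer: 3

Derivation:
Op 1: append 2 -> log_len=2
Op 2: append 2 -> log_len=4
Op 3: F2 acks idx 3 -> match: F0=0 F1=0 F2=3 F3=0; commitIndex=0
Op 4: F0 acks idx 3 -> match: F0=3 F1=0 F2=3 F3=0; commitIndex=3
Op 5: append 3 -> log_len=7
Op 6: F2 acks idx 5 -> match: F0=3 F1=0 F2=5 F3=0; commitIndex=3
Op 7: F1 acks idx 2 -> match: F0=3 F1=2 F2=5 F3=0; commitIndex=3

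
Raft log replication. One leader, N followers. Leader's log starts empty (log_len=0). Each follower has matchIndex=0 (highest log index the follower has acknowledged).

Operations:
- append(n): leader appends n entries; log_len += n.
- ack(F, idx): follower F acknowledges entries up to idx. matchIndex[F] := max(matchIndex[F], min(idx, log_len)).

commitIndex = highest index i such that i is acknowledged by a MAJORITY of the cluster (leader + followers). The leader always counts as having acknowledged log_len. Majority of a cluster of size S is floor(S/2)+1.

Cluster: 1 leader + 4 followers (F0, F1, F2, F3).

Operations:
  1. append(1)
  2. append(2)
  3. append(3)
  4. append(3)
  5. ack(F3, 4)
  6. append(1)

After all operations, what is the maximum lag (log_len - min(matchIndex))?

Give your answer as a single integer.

Op 1: append 1 -> log_len=1
Op 2: append 2 -> log_len=3
Op 3: append 3 -> log_len=6
Op 4: append 3 -> log_len=9
Op 5: F3 acks idx 4 -> match: F0=0 F1=0 F2=0 F3=4; commitIndex=0
Op 6: append 1 -> log_len=10

Answer: 10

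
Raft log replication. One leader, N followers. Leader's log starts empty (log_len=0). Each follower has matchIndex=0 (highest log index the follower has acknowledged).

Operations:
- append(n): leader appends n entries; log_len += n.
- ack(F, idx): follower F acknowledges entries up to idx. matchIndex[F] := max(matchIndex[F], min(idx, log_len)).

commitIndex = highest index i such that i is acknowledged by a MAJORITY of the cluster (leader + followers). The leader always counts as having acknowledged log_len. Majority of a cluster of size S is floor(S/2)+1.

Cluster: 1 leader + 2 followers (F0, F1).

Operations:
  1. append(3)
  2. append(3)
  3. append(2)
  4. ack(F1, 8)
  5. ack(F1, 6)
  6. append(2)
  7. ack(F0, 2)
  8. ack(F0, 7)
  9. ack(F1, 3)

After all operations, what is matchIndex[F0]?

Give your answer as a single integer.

Answer: 7

Derivation:
Op 1: append 3 -> log_len=3
Op 2: append 3 -> log_len=6
Op 3: append 2 -> log_len=8
Op 4: F1 acks idx 8 -> match: F0=0 F1=8; commitIndex=8
Op 5: F1 acks idx 6 -> match: F0=0 F1=8; commitIndex=8
Op 6: append 2 -> log_len=10
Op 7: F0 acks idx 2 -> match: F0=2 F1=8; commitIndex=8
Op 8: F0 acks idx 7 -> match: F0=7 F1=8; commitIndex=8
Op 9: F1 acks idx 3 -> match: F0=7 F1=8; commitIndex=8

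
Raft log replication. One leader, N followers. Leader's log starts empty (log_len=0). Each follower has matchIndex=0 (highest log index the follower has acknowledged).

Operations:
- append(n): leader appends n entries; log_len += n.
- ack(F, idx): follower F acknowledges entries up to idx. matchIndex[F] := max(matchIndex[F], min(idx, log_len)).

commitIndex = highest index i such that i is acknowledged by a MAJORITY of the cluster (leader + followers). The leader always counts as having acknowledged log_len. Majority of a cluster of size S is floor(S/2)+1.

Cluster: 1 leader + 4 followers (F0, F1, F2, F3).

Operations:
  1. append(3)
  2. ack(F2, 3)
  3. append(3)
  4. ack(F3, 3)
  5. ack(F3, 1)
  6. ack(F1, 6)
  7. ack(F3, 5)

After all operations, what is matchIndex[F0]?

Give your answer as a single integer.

Answer: 0

Derivation:
Op 1: append 3 -> log_len=3
Op 2: F2 acks idx 3 -> match: F0=0 F1=0 F2=3 F3=0; commitIndex=0
Op 3: append 3 -> log_len=6
Op 4: F3 acks idx 3 -> match: F0=0 F1=0 F2=3 F3=3; commitIndex=3
Op 5: F3 acks idx 1 -> match: F0=0 F1=0 F2=3 F3=3; commitIndex=3
Op 6: F1 acks idx 6 -> match: F0=0 F1=6 F2=3 F3=3; commitIndex=3
Op 7: F3 acks idx 5 -> match: F0=0 F1=6 F2=3 F3=5; commitIndex=5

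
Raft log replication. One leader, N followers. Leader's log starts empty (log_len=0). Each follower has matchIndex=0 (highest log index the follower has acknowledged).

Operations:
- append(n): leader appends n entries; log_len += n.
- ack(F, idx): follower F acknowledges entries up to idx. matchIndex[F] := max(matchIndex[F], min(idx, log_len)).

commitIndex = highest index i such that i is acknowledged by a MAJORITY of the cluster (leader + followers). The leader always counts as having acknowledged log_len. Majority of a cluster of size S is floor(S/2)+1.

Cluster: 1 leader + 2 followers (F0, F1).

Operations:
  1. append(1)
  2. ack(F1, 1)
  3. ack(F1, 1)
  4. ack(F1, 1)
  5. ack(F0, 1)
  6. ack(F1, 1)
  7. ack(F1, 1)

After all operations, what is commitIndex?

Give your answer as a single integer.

Op 1: append 1 -> log_len=1
Op 2: F1 acks idx 1 -> match: F0=0 F1=1; commitIndex=1
Op 3: F1 acks idx 1 -> match: F0=0 F1=1; commitIndex=1
Op 4: F1 acks idx 1 -> match: F0=0 F1=1; commitIndex=1
Op 5: F0 acks idx 1 -> match: F0=1 F1=1; commitIndex=1
Op 6: F1 acks idx 1 -> match: F0=1 F1=1; commitIndex=1
Op 7: F1 acks idx 1 -> match: F0=1 F1=1; commitIndex=1

Answer: 1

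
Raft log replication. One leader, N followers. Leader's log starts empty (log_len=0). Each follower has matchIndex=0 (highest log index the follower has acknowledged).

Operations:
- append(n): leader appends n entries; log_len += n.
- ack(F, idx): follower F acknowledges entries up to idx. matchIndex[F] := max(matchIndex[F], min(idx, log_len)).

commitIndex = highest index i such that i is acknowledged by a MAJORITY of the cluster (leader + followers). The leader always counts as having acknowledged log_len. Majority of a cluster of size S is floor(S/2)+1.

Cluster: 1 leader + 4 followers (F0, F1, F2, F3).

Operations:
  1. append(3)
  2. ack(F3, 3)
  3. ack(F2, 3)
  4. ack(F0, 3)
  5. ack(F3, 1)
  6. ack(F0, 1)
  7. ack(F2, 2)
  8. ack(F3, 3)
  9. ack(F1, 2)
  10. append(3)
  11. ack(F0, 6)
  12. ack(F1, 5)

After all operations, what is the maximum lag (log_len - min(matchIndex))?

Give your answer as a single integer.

Op 1: append 3 -> log_len=3
Op 2: F3 acks idx 3 -> match: F0=0 F1=0 F2=0 F3=3; commitIndex=0
Op 3: F2 acks idx 3 -> match: F0=0 F1=0 F2=3 F3=3; commitIndex=3
Op 4: F0 acks idx 3 -> match: F0=3 F1=0 F2=3 F3=3; commitIndex=3
Op 5: F3 acks idx 1 -> match: F0=3 F1=0 F2=3 F3=3; commitIndex=3
Op 6: F0 acks idx 1 -> match: F0=3 F1=0 F2=3 F3=3; commitIndex=3
Op 7: F2 acks idx 2 -> match: F0=3 F1=0 F2=3 F3=3; commitIndex=3
Op 8: F3 acks idx 3 -> match: F0=3 F1=0 F2=3 F3=3; commitIndex=3
Op 9: F1 acks idx 2 -> match: F0=3 F1=2 F2=3 F3=3; commitIndex=3
Op 10: append 3 -> log_len=6
Op 11: F0 acks idx 6 -> match: F0=6 F1=2 F2=3 F3=3; commitIndex=3
Op 12: F1 acks idx 5 -> match: F0=6 F1=5 F2=3 F3=3; commitIndex=5

Answer: 3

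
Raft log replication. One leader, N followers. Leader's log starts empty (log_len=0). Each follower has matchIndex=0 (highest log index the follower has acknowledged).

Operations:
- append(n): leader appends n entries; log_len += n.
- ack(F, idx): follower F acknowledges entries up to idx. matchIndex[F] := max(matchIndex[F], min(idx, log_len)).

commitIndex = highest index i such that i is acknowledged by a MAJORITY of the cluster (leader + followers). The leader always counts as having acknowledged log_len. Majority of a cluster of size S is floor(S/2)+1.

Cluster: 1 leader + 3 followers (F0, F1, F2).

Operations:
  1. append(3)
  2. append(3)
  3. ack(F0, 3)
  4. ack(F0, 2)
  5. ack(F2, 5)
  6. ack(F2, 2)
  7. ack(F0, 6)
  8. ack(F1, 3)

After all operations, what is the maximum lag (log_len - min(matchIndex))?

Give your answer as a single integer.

Op 1: append 3 -> log_len=3
Op 2: append 3 -> log_len=6
Op 3: F0 acks idx 3 -> match: F0=3 F1=0 F2=0; commitIndex=0
Op 4: F0 acks idx 2 -> match: F0=3 F1=0 F2=0; commitIndex=0
Op 5: F2 acks idx 5 -> match: F0=3 F1=0 F2=5; commitIndex=3
Op 6: F2 acks idx 2 -> match: F0=3 F1=0 F2=5; commitIndex=3
Op 7: F0 acks idx 6 -> match: F0=6 F1=0 F2=5; commitIndex=5
Op 8: F1 acks idx 3 -> match: F0=6 F1=3 F2=5; commitIndex=5

Answer: 3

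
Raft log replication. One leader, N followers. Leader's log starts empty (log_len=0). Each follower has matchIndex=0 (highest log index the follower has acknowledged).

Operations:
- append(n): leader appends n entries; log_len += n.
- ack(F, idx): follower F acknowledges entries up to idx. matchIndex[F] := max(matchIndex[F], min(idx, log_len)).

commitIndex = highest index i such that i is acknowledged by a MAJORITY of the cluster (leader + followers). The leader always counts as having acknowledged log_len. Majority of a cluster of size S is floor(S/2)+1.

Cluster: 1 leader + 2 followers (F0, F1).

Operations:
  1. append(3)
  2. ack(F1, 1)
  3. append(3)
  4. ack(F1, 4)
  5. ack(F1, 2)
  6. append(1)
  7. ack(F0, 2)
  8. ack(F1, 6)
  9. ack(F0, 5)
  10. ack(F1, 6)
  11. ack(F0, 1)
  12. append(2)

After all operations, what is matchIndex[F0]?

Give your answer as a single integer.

Answer: 5

Derivation:
Op 1: append 3 -> log_len=3
Op 2: F1 acks idx 1 -> match: F0=0 F1=1; commitIndex=1
Op 3: append 3 -> log_len=6
Op 4: F1 acks idx 4 -> match: F0=0 F1=4; commitIndex=4
Op 5: F1 acks idx 2 -> match: F0=0 F1=4; commitIndex=4
Op 6: append 1 -> log_len=7
Op 7: F0 acks idx 2 -> match: F0=2 F1=4; commitIndex=4
Op 8: F1 acks idx 6 -> match: F0=2 F1=6; commitIndex=6
Op 9: F0 acks idx 5 -> match: F0=5 F1=6; commitIndex=6
Op 10: F1 acks idx 6 -> match: F0=5 F1=6; commitIndex=6
Op 11: F0 acks idx 1 -> match: F0=5 F1=6; commitIndex=6
Op 12: append 2 -> log_len=9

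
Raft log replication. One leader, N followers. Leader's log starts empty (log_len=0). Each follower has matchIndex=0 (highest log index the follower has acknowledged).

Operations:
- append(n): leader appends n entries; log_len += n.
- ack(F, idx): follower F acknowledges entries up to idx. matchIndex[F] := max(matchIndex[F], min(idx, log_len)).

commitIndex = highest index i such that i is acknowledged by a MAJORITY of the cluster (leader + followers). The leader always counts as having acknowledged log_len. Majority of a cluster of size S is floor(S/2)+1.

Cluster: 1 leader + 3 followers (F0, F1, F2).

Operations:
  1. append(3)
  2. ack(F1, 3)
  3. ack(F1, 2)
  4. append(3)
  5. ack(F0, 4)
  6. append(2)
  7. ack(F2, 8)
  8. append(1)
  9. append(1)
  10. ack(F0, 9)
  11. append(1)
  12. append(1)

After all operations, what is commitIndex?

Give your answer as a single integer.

Answer: 8

Derivation:
Op 1: append 3 -> log_len=3
Op 2: F1 acks idx 3 -> match: F0=0 F1=3 F2=0; commitIndex=0
Op 3: F1 acks idx 2 -> match: F0=0 F1=3 F2=0; commitIndex=0
Op 4: append 3 -> log_len=6
Op 5: F0 acks idx 4 -> match: F0=4 F1=3 F2=0; commitIndex=3
Op 6: append 2 -> log_len=8
Op 7: F2 acks idx 8 -> match: F0=4 F1=3 F2=8; commitIndex=4
Op 8: append 1 -> log_len=9
Op 9: append 1 -> log_len=10
Op 10: F0 acks idx 9 -> match: F0=9 F1=3 F2=8; commitIndex=8
Op 11: append 1 -> log_len=11
Op 12: append 1 -> log_len=12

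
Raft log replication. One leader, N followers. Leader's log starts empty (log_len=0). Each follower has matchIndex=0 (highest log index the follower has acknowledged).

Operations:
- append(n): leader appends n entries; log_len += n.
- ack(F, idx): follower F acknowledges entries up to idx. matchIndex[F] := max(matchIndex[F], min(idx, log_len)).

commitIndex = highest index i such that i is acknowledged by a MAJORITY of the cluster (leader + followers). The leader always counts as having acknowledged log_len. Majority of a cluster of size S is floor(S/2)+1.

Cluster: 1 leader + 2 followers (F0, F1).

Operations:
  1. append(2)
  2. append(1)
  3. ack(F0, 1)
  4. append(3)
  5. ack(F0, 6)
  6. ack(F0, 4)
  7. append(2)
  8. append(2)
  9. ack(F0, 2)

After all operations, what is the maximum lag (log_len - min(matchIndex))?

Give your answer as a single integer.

Op 1: append 2 -> log_len=2
Op 2: append 1 -> log_len=3
Op 3: F0 acks idx 1 -> match: F0=1 F1=0; commitIndex=1
Op 4: append 3 -> log_len=6
Op 5: F0 acks idx 6 -> match: F0=6 F1=0; commitIndex=6
Op 6: F0 acks idx 4 -> match: F0=6 F1=0; commitIndex=6
Op 7: append 2 -> log_len=8
Op 8: append 2 -> log_len=10
Op 9: F0 acks idx 2 -> match: F0=6 F1=0; commitIndex=6

Answer: 10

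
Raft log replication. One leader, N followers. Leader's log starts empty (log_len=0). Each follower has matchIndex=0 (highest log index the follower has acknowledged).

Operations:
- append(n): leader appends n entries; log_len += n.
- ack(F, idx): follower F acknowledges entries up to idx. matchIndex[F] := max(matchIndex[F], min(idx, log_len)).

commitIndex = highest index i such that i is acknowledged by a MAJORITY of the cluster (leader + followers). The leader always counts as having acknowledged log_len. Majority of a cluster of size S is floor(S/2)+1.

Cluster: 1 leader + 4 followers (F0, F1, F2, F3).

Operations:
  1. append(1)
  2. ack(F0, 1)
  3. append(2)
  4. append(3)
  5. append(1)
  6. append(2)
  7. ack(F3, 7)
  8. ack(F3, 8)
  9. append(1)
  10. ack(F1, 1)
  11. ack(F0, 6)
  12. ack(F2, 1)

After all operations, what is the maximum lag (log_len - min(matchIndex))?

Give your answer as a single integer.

Op 1: append 1 -> log_len=1
Op 2: F0 acks idx 1 -> match: F0=1 F1=0 F2=0 F3=0; commitIndex=0
Op 3: append 2 -> log_len=3
Op 4: append 3 -> log_len=6
Op 5: append 1 -> log_len=7
Op 6: append 2 -> log_len=9
Op 7: F3 acks idx 7 -> match: F0=1 F1=0 F2=0 F3=7; commitIndex=1
Op 8: F3 acks idx 8 -> match: F0=1 F1=0 F2=0 F3=8; commitIndex=1
Op 9: append 1 -> log_len=10
Op 10: F1 acks idx 1 -> match: F0=1 F1=1 F2=0 F3=8; commitIndex=1
Op 11: F0 acks idx 6 -> match: F0=6 F1=1 F2=0 F3=8; commitIndex=6
Op 12: F2 acks idx 1 -> match: F0=6 F1=1 F2=1 F3=8; commitIndex=6

Answer: 9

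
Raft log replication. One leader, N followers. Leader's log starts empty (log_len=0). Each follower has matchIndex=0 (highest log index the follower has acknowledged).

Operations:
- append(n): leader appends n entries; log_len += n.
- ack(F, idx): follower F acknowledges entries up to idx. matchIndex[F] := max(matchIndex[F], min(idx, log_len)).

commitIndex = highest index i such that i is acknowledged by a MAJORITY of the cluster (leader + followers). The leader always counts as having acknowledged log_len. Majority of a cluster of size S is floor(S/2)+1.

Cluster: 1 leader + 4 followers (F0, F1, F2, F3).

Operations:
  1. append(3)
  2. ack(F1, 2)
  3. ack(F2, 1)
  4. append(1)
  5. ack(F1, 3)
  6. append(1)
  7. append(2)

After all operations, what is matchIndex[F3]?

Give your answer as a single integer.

Answer: 0

Derivation:
Op 1: append 3 -> log_len=3
Op 2: F1 acks idx 2 -> match: F0=0 F1=2 F2=0 F3=0; commitIndex=0
Op 3: F2 acks idx 1 -> match: F0=0 F1=2 F2=1 F3=0; commitIndex=1
Op 4: append 1 -> log_len=4
Op 5: F1 acks idx 3 -> match: F0=0 F1=3 F2=1 F3=0; commitIndex=1
Op 6: append 1 -> log_len=5
Op 7: append 2 -> log_len=7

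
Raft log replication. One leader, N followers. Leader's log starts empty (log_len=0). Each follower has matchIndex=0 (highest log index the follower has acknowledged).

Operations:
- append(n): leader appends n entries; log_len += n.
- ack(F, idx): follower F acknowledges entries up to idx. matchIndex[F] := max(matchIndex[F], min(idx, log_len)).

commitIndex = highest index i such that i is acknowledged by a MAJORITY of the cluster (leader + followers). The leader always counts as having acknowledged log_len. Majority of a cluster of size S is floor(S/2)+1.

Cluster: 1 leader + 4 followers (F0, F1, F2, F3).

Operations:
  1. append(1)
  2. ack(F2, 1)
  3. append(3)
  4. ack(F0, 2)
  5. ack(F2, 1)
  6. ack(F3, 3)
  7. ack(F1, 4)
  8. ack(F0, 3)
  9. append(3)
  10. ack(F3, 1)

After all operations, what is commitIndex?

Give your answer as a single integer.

Answer: 3

Derivation:
Op 1: append 1 -> log_len=1
Op 2: F2 acks idx 1 -> match: F0=0 F1=0 F2=1 F3=0; commitIndex=0
Op 3: append 3 -> log_len=4
Op 4: F0 acks idx 2 -> match: F0=2 F1=0 F2=1 F3=0; commitIndex=1
Op 5: F2 acks idx 1 -> match: F0=2 F1=0 F2=1 F3=0; commitIndex=1
Op 6: F3 acks idx 3 -> match: F0=2 F1=0 F2=1 F3=3; commitIndex=2
Op 7: F1 acks idx 4 -> match: F0=2 F1=4 F2=1 F3=3; commitIndex=3
Op 8: F0 acks idx 3 -> match: F0=3 F1=4 F2=1 F3=3; commitIndex=3
Op 9: append 3 -> log_len=7
Op 10: F3 acks idx 1 -> match: F0=3 F1=4 F2=1 F3=3; commitIndex=3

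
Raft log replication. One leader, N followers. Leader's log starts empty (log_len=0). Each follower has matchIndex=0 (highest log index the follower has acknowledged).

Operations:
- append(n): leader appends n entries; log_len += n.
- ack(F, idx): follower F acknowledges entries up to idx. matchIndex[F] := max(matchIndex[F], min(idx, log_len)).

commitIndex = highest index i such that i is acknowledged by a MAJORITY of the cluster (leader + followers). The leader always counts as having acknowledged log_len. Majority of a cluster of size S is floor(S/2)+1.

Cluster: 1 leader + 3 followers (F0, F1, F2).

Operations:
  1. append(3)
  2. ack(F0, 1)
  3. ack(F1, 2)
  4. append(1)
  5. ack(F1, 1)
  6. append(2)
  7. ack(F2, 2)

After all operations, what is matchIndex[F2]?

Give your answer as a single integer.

Op 1: append 3 -> log_len=3
Op 2: F0 acks idx 1 -> match: F0=1 F1=0 F2=0; commitIndex=0
Op 3: F1 acks idx 2 -> match: F0=1 F1=2 F2=0; commitIndex=1
Op 4: append 1 -> log_len=4
Op 5: F1 acks idx 1 -> match: F0=1 F1=2 F2=0; commitIndex=1
Op 6: append 2 -> log_len=6
Op 7: F2 acks idx 2 -> match: F0=1 F1=2 F2=2; commitIndex=2

Answer: 2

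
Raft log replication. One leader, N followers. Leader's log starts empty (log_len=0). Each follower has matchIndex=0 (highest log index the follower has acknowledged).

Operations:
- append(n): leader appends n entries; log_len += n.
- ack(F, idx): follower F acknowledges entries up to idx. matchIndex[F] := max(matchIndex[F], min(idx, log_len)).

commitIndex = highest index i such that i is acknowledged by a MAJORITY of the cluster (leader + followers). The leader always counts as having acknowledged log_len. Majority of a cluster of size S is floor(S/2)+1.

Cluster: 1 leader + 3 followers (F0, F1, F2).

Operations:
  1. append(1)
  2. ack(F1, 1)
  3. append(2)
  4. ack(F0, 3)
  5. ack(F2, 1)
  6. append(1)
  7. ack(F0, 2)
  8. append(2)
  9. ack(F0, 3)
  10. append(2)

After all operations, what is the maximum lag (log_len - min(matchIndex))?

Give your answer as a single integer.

Answer: 7

Derivation:
Op 1: append 1 -> log_len=1
Op 2: F1 acks idx 1 -> match: F0=0 F1=1 F2=0; commitIndex=0
Op 3: append 2 -> log_len=3
Op 4: F0 acks idx 3 -> match: F0=3 F1=1 F2=0; commitIndex=1
Op 5: F2 acks idx 1 -> match: F0=3 F1=1 F2=1; commitIndex=1
Op 6: append 1 -> log_len=4
Op 7: F0 acks idx 2 -> match: F0=3 F1=1 F2=1; commitIndex=1
Op 8: append 2 -> log_len=6
Op 9: F0 acks idx 3 -> match: F0=3 F1=1 F2=1; commitIndex=1
Op 10: append 2 -> log_len=8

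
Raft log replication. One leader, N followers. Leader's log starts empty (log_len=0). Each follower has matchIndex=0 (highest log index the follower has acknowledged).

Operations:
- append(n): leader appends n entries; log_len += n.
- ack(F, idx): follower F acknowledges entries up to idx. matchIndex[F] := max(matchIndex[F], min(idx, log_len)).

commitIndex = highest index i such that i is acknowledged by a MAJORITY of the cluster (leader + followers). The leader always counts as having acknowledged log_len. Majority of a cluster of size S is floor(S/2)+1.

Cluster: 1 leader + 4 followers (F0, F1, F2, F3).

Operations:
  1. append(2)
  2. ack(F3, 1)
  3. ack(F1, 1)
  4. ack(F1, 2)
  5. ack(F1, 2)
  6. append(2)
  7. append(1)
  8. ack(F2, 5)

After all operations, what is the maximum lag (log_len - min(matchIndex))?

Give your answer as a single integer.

Answer: 5

Derivation:
Op 1: append 2 -> log_len=2
Op 2: F3 acks idx 1 -> match: F0=0 F1=0 F2=0 F3=1; commitIndex=0
Op 3: F1 acks idx 1 -> match: F0=0 F1=1 F2=0 F3=1; commitIndex=1
Op 4: F1 acks idx 2 -> match: F0=0 F1=2 F2=0 F3=1; commitIndex=1
Op 5: F1 acks idx 2 -> match: F0=0 F1=2 F2=0 F3=1; commitIndex=1
Op 6: append 2 -> log_len=4
Op 7: append 1 -> log_len=5
Op 8: F2 acks idx 5 -> match: F0=0 F1=2 F2=5 F3=1; commitIndex=2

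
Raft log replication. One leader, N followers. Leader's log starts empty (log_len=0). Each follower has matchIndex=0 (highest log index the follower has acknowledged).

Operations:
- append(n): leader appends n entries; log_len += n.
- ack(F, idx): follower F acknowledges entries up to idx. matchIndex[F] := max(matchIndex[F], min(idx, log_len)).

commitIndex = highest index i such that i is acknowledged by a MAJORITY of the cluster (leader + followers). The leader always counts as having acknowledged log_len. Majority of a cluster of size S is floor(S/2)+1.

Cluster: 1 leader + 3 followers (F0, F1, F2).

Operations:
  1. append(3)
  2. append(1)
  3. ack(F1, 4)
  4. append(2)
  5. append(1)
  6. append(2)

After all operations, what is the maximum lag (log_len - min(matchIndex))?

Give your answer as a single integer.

Answer: 9

Derivation:
Op 1: append 3 -> log_len=3
Op 2: append 1 -> log_len=4
Op 3: F1 acks idx 4 -> match: F0=0 F1=4 F2=0; commitIndex=0
Op 4: append 2 -> log_len=6
Op 5: append 1 -> log_len=7
Op 6: append 2 -> log_len=9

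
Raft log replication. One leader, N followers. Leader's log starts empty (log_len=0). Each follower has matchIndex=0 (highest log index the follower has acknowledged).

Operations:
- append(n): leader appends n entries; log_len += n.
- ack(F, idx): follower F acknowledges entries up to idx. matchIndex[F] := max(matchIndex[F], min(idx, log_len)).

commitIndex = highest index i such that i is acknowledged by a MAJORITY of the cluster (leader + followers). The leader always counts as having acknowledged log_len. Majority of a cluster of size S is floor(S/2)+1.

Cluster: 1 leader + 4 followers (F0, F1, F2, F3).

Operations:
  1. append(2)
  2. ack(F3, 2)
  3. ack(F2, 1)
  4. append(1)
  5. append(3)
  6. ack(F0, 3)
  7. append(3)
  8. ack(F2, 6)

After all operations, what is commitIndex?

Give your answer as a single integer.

Op 1: append 2 -> log_len=2
Op 2: F3 acks idx 2 -> match: F0=0 F1=0 F2=0 F3=2; commitIndex=0
Op 3: F2 acks idx 1 -> match: F0=0 F1=0 F2=1 F3=2; commitIndex=1
Op 4: append 1 -> log_len=3
Op 5: append 3 -> log_len=6
Op 6: F0 acks idx 3 -> match: F0=3 F1=0 F2=1 F3=2; commitIndex=2
Op 7: append 3 -> log_len=9
Op 8: F2 acks idx 6 -> match: F0=3 F1=0 F2=6 F3=2; commitIndex=3

Answer: 3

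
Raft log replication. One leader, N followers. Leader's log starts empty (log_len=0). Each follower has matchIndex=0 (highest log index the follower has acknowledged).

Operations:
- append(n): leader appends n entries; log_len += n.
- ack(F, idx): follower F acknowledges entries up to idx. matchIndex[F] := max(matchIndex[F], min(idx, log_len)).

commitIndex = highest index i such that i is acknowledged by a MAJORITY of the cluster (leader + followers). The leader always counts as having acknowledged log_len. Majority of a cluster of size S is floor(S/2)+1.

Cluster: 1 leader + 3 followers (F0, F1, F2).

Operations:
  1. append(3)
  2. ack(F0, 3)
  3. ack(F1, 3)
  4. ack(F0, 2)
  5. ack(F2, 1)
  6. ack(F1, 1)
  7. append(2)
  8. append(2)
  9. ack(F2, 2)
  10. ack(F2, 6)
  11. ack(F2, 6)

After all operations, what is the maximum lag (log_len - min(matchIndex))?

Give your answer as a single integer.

Op 1: append 3 -> log_len=3
Op 2: F0 acks idx 3 -> match: F0=3 F1=0 F2=0; commitIndex=0
Op 3: F1 acks idx 3 -> match: F0=3 F1=3 F2=0; commitIndex=3
Op 4: F0 acks idx 2 -> match: F0=3 F1=3 F2=0; commitIndex=3
Op 5: F2 acks idx 1 -> match: F0=3 F1=3 F2=1; commitIndex=3
Op 6: F1 acks idx 1 -> match: F0=3 F1=3 F2=1; commitIndex=3
Op 7: append 2 -> log_len=5
Op 8: append 2 -> log_len=7
Op 9: F2 acks idx 2 -> match: F0=3 F1=3 F2=2; commitIndex=3
Op 10: F2 acks idx 6 -> match: F0=3 F1=3 F2=6; commitIndex=3
Op 11: F2 acks idx 6 -> match: F0=3 F1=3 F2=6; commitIndex=3

Answer: 4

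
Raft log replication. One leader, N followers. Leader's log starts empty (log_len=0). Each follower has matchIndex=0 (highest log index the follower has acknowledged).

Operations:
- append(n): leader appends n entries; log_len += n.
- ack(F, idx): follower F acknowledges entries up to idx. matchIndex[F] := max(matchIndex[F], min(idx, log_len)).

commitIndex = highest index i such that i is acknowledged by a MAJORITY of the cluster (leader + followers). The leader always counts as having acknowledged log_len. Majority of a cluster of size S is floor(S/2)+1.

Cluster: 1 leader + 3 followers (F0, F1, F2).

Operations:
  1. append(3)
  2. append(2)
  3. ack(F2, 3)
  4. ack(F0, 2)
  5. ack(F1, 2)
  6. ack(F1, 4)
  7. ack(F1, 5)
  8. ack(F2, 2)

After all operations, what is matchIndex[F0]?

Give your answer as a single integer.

Answer: 2

Derivation:
Op 1: append 3 -> log_len=3
Op 2: append 2 -> log_len=5
Op 3: F2 acks idx 3 -> match: F0=0 F1=0 F2=3; commitIndex=0
Op 4: F0 acks idx 2 -> match: F0=2 F1=0 F2=3; commitIndex=2
Op 5: F1 acks idx 2 -> match: F0=2 F1=2 F2=3; commitIndex=2
Op 6: F1 acks idx 4 -> match: F0=2 F1=4 F2=3; commitIndex=3
Op 7: F1 acks idx 5 -> match: F0=2 F1=5 F2=3; commitIndex=3
Op 8: F2 acks idx 2 -> match: F0=2 F1=5 F2=3; commitIndex=3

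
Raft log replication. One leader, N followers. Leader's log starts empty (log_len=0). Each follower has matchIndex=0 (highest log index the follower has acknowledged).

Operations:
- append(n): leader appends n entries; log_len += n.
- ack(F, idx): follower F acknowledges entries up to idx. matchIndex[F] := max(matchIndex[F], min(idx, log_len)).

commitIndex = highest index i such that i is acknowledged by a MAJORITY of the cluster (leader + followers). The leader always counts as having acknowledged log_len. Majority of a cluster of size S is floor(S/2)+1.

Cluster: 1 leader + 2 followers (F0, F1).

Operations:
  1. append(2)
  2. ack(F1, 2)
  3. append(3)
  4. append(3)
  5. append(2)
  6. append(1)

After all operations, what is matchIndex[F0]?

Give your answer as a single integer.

Answer: 0

Derivation:
Op 1: append 2 -> log_len=2
Op 2: F1 acks idx 2 -> match: F0=0 F1=2; commitIndex=2
Op 3: append 3 -> log_len=5
Op 4: append 3 -> log_len=8
Op 5: append 2 -> log_len=10
Op 6: append 1 -> log_len=11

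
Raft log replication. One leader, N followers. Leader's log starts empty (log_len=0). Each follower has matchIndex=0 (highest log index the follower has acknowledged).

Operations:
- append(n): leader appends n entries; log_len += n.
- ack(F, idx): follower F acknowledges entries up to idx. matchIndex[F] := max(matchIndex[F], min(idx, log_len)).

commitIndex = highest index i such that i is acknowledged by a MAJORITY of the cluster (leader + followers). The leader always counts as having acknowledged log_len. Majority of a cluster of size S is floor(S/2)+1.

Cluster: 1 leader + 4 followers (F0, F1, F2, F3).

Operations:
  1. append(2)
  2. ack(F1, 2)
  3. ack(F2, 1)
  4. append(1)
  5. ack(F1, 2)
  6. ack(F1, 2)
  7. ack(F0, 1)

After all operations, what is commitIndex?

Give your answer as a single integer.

Answer: 1

Derivation:
Op 1: append 2 -> log_len=2
Op 2: F1 acks idx 2 -> match: F0=0 F1=2 F2=0 F3=0; commitIndex=0
Op 3: F2 acks idx 1 -> match: F0=0 F1=2 F2=1 F3=0; commitIndex=1
Op 4: append 1 -> log_len=3
Op 5: F1 acks idx 2 -> match: F0=0 F1=2 F2=1 F3=0; commitIndex=1
Op 6: F1 acks idx 2 -> match: F0=0 F1=2 F2=1 F3=0; commitIndex=1
Op 7: F0 acks idx 1 -> match: F0=1 F1=2 F2=1 F3=0; commitIndex=1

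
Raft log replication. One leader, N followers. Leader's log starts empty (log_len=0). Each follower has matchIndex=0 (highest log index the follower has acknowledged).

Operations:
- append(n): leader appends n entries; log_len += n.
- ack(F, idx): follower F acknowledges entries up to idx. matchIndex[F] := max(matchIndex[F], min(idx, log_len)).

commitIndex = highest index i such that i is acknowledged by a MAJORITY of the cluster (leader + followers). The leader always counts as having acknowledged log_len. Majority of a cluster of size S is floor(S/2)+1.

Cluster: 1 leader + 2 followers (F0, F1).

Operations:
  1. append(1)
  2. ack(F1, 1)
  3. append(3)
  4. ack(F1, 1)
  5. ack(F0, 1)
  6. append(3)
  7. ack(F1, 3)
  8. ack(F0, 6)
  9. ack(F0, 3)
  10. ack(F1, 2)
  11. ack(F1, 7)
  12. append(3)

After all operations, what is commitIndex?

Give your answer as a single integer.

Op 1: append 1 -> log_len=1
Op 2: F1 acks idx 1 -> match: F0=0 F1=1; commitIndex=1
Op 3: append 3 -> log_len=4
Op 4: F1 acks idx 1 -> match: F0=0 F1=1; commitIndex=1
Op 5: F0 acks idx 1 -> match: F0=1 F1=1; commitIndex=1
Op 6: append 3 -> log_len=7
Op 7: F1 acks idx 3 -> match: F0=1 F1=3; commitIndex=3
Op 8: F0 acks idx 6 -> match: F0=6 F1=3; commitIndex=6
Op 9: F0 acks idx 3 -> match: F0=6 F1=3; commitIndex=6
Op 10: F1 acks idx 2 -> match: F0=6 F1=3; commitIndex=6
Op 11: F1 acks idx 7 -> match: F0=6 F1=7; commitIndex=7
Op 12: append 3 -> log_len=10

Answer: 7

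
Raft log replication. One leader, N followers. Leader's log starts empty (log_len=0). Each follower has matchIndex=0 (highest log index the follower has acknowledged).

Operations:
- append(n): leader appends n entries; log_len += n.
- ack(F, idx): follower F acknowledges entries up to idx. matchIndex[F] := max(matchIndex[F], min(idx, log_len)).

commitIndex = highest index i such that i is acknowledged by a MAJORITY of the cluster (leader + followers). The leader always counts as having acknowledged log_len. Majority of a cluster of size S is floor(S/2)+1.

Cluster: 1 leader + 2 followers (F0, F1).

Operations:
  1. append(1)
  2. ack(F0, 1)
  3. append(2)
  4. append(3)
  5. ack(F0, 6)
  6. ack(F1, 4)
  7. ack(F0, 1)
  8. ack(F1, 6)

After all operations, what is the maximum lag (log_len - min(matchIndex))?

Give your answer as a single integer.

Op 1: append 1 -> log_len=1
Op 2: F0 acks idx 1 -> match: F0=1 F1=0; commitIndex=1
Op 3: append 2 -> log_len=3
Op 4: append 3 -> log_len=6
Op 5: F0 acks idx 6 -> match: F0=6 F1=0; commitIndex=6
Op 6: F1 acks idx 4 -> match: F0=6 F1=4; commitIndex=6
Op 7: F0 acks idx 1 -> match: F0=6 F1=4; commitIndex=6
Op 8: F1 acks idx 6 -> match: F0=6 F1=6; commitIndex=6

Answer: 0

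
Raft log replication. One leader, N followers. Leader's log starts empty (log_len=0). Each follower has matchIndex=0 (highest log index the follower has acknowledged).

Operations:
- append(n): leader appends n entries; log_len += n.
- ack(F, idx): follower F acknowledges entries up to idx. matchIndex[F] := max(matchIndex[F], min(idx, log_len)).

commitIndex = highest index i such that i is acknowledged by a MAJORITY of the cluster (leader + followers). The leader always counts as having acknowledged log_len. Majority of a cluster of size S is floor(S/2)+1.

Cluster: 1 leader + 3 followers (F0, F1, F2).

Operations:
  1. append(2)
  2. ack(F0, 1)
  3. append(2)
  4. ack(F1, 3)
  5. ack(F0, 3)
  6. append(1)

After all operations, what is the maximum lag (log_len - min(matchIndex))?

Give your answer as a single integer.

Op 1: append 2 -> log_len=2
Op 2: F0 acks idx 1 -> match: F0=1 F1=0 F2=0; commitIndex=0
Op 3: append 2 -> log_len=4
Op 4: F1 acks idx 3 -> match: F0=1 F1=3 F2=0; commitIndex=1
Op 5: F0 acks idx 3 -> match: F0=3 F1=3 F2=0; commitIndex=3
Op 6: append 1 -> log_len=5

Answer: 5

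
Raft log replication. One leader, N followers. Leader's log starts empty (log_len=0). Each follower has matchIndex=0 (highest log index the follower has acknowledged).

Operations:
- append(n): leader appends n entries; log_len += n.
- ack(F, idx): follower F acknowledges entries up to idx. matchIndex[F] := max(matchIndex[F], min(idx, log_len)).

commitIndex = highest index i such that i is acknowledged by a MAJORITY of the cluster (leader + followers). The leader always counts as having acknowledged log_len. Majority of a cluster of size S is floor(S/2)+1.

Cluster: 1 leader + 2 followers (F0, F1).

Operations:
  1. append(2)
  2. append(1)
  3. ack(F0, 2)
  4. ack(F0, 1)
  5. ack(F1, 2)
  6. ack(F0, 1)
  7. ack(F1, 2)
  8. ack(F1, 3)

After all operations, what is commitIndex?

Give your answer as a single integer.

Answer: 3

Derivation:
Op 1: append 2 -> log_len=2
Op 2: append 1 -> log_len=3
Op 3: F0 acks idx 2 -> match: F0=2 F1=0; commitIndex=2
Op 4: F0 acks idx 1 -> match: F0=2 F1=0; commitIndex=2
Op 5: F1 acks idx 2 -> match: F0=2 F1=2; commitIndex=2
Op 6: F0 acks idx 1 -> match: F0=2 F1=2; commitIndex=2
Op 7: F1 acks idx 2 -> match: F0=2 F1=2; commitIndex=2
Op 8: F1 acks idx 3 -> match: F0=2 F1=3; commitIndex=3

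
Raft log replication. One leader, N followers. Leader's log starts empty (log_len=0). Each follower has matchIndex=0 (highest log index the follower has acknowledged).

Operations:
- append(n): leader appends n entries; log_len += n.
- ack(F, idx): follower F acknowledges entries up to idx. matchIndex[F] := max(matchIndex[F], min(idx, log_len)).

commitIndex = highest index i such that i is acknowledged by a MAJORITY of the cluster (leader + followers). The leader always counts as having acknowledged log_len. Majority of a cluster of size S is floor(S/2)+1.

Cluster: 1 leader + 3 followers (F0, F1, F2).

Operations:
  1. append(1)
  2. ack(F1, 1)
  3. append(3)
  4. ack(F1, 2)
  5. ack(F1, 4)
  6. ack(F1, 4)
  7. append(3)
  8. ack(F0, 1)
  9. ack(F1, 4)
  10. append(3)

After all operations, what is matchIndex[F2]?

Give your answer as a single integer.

Op 1: append 1 -> log_len=1
Op 2: F1 acks idx 1 -> match: F0=0 F1=1 F2=0; commitIndex=0
Op 3: append 3 -> log_len=4
Op 4: F1 acks idx 2 -> match: F0=0 F1=2 F2=0; commitIndex=0
Op 5: F1 acks idx 4 -> match: F0=0 F1=4 F2=0; commitIndex=0
Op 6: F1 acks idx 4 -> match: F0=0 F1=4 F2=0; commitIndex=0
Op 7: append 3 -> log_len=7
Op 8: F0 acks idx 1 -> match: F0=1 F1=4 F2=0; commitIndex=1
Op 9: F1 acks idx 4 -> match: F0=1 F1=4 F2=0; commitIndex=1
Op 10: append 3 -> log_len=10

Answer: 0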